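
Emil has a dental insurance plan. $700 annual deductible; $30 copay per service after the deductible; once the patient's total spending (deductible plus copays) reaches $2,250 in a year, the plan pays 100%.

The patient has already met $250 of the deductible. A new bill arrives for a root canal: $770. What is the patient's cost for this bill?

Deductible still to meet: $700 − $250 = $450.
The remaining $320 (= $770 − $450) moves to the copay.
Copay on this service: $30.
That puts the patient's cost at $450 + $30 = $480 before any cap.
Year-to-date out-of-pocket becomes $250 + $480 = $730, still under the $2,250 maximum, so no cap applies.

$480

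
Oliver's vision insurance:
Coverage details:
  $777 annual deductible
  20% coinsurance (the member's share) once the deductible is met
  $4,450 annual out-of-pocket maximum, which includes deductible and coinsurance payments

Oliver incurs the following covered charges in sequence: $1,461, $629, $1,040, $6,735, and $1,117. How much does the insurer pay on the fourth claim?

#1 ($1,461): $777 finishes the deductible; $684 goes to coinsurance; member's 20% is $136.80. Member pays $913.80; OOP now $913.80. Plan pays $1,461 − $913.80 = $547.20.
#2 ($629): deductible met; 20% of $629 = $125.80. Member owes $125.80 (running OOP $1,039.60). Insurer: $629 − $125.80 = $503.20.
#3 ($1,040): 20% coinsurance on $1,040 = $208. Member owes $208 (running OOP $1,247.60). Insurer: $1,040 − $208 = $832.
#4 ($6,735): deductible met; 20% of $6,735 = $1,347. Member owes $1,347 (running OOP $2,594.60). Plan pays $6,735 − $1,347 = $5,388.

$5,388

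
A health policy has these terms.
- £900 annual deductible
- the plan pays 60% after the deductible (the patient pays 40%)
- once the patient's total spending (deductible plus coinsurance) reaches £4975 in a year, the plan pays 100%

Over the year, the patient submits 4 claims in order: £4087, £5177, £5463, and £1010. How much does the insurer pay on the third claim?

£4733.60

Claim 1 — £4087: deductible takes £900, £3187 remains; 40% of £3187 = £1274.80. Patient pays £2174.80; OOP now £2174.80. Plan pays £4087 − £2174.80 = £1912.20.
Claim 2 — £5177: deductible already satisfied, so patient's share is 40% × £5177 = £2070.80. Cost to patient: £2070.80. OOP to date £4245.60. Insurer: £5177 − £2070.80 = £3106.20.
Claim 3 — £5463: 40% coinsurance on £5463 = £2185.20. OOP would hit £6430.80 > £4975, so the cap limits the patient to £4975 − £4245.60 = £729.40. Insurer: £5463 − £729.40 = £4733.60.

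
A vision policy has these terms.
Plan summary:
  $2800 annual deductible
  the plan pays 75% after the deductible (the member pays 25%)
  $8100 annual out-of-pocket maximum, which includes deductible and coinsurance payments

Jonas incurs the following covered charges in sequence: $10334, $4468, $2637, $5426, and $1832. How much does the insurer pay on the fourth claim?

$4069.50

Bill 1, $10334: $2800 finishes the deductible; $7534 goes to coinsurance; member's 25% is $1883.50. Member owes $4683.50 (running OOP $4683.50). Plan pays $10334 − $4683.50 = $5650.50.
Bill 2, $4468: 25% coinsurance on $4468 = $1117. Cost to member: $1117. OOP to date $5800.50. Plan pays $4468 − $1117 = $3351.
Bill 3, $2637: deductible already satisfied, so member's share is 25% × $2637 = $659.25. Member pays $659.25; OOP now $6459.75. Plan pays $2637 − $659.25 = $1977.75.
Bill 4, $5426: deductible already satisfied, so member's share is 25% × $5426 = $1356.50. Member owes $1356.50 (running OOP $7816.25). Insurer: $5426 − $1356.50 = $4069.50.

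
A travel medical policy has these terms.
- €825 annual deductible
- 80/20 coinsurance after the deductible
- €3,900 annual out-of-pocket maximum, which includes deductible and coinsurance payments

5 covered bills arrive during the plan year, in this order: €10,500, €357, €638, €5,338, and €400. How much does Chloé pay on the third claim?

#1 (€10,500): €825 to deductible, leaving €9,675; coinsurance €9,675 × 20% = €1,935. Cost to traveler: €2,760. OOP to date €2,760.
#2 (€357): deductible already satisfied, so traveler's share is 20% × €357 = €71.40. Cost to traveler: €71.40. OOP to date €2,831.40.
#3 (€638): 20% coinsurance on €638 = €127.60. Cost to traveler: €127.60. OOP to date €2,959.

€127.60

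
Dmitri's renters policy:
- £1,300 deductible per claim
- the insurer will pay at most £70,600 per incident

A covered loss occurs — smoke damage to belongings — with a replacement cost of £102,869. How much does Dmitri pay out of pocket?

Subtract the deductible: £102,869 − £1,300 = £101,569.
£101,569 exceeds the £70,600 limit, so the insurer pays the limit: £70,600.
The tenant bears the rest of the original loss: £102,869 − £70,600 = £32,269.

£32,269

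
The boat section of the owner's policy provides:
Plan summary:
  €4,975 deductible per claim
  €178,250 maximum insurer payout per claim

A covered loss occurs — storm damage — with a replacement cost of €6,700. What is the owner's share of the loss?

€4,975

Less the €4,975 deductible: €6,700 − €4,975 = €1,725.
That's under the €178,250 cap, so the insurer reimburses the full €1,725.
The owner bears the rest of the original loss: €6,700 − €1,725 = €4,975.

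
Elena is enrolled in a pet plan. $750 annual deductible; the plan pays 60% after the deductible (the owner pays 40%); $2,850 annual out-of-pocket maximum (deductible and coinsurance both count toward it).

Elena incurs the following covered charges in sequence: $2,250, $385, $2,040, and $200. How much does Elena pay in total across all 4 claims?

Claim 1 ($2,250): $750 finishes the deductible; $1,500 goes to coinsurance; 40% of $1,500 = $600. Owner owes $1,350 (running OOP $1,350).
Claim 2 ($385): deductible met; 40% of $385 = $154. Owner owes $154 (running OOP $1,504).
Claim 3 ($2,040): deductible already satisfied, so owner's share is 40% × $2,040 = $816. Owner owes $816 (running OOP $2,320).
Claim 4 ($200): deductible met; 40% of $200 = $80. Owner owes $80 (running OOP $2,400).
Summing the owner's payments: $1,350 + $154 + $816 + $80 = $2,400.

$2,400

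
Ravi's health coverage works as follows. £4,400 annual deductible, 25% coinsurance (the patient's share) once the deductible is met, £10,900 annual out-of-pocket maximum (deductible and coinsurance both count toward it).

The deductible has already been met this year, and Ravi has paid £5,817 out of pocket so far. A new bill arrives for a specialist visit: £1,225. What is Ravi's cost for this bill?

With the deductible met, the entire £1,225 is subject to coinsurance.
25% of £1,225 = £306.25 falls to the patient.
Total out-of-pocket so far would be £5,817 + £306.25 = £6,123.25, below the £10,900 cap — no reduction.

£306.25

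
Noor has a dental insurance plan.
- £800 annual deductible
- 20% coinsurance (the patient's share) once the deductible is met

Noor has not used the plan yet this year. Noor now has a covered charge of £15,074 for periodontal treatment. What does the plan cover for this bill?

£11,419.20

The full £800 deductible is still open; £800 of this bill applies to it.
The remaining £14,274 (= £15,074 − £800) moves to coinsurance.
Patient's 20% share of £14,274 is £2,854.80.
So the patient owes £800 + £2,854.80 = £3,654.80.
Insurer pays the balance: £15,074 − £3,654.80 = £11,419.20.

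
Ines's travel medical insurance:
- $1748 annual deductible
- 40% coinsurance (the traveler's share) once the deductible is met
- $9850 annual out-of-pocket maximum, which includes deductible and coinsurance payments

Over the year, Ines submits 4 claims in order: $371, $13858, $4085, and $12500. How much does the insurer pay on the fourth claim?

$11024.40

Bill 1, $371: all of it applies to the deductible. Traveler owes $371 (running OOP $371). Plan pays $371 − $371 = $0.
Bill 2, $13858: $1377 finishes the deductible; $12481 goes to coinsurance; coinsurance $12481 × 40% = $4992.40. Traveler owes $6369.40 (running OOP $6740.40). Plan pays $13858 − $6369.40 = $7488.60.
Bill 3, $4085: 40% coinsurance on $4085 = $1634. Traveler owes $1634 (running OOP $8374.40). Insurer: $4085 − $1634 = $2451.
Bill 4, $12500: deductible already satisfied, so traveler's share is 40% × $12500 = $5000. That would push OOP to $13374.40, over the $9850 cap, so traveler pays $9850 − $8374.40 = $1475.60. Plan pays $12500 − $1475.60 = $11024.40.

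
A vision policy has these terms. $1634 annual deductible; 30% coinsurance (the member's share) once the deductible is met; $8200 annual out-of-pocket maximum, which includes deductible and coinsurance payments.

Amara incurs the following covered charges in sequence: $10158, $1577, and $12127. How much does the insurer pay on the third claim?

#1 ($10158): deductible takes $1634, $8524 remains; 30% of $8524 = $2557.20. Member owes $4191.20 (running OOP $4191.20). Plan pays $10158 − $4191.20 = $5966.80.
#2 ($1577): deductible already satisfied, so member's share is 30% × $1577 = $473.10. Member pays $473.10; OOP now $4664.30. Plan pays $1577 − $473.10 = $1103.90.
#3 ($12127): deductible met; 30% of $12127 = $3638.10. OOP would hit $8302.40 > $8200, so the cap limits the member to $8200 − $4664.30 = $3535.70. Insurer: $12127 − $3535.70 = $8591.30.

$8591.30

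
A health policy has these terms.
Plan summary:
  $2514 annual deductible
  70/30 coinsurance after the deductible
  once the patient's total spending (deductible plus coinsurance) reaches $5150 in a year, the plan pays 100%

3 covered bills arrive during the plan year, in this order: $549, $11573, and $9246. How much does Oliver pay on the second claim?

Claim 1 ($549): all of it applies to the deductible. Patient owes $549 (running OOP $549).
Claim 2 ($11573): $1965 finishes the deductible; $9608 goes to coinsurance; patient's 30% is $2882.40. Deductible plus coinsurance: $1965 + $2882.40 = $4847.40. Adding that to $549 gives $5396.40, past the $5150 cap; patient pays only $5150 − $549 = $4601.

$4601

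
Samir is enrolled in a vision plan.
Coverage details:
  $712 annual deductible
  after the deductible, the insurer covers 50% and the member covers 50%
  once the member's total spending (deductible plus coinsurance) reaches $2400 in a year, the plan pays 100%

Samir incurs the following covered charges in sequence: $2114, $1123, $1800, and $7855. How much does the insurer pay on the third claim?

$1374.50

Claim 1 — $2114: $712 to deductible, leaving $1402; 50% of $1402 = $701. Member pays $1413; OOP now $1413. Plan pays $2114 − $1413 = $701.
Claim 2 — $1123: deductible met; 50% of $1123 = $561.50. Member owes $561.50 (running OOP $1974.50). Insurer: $1123 − $561.50 = $561.50.
Claim 3 — $1800: deductible already satisfied, so member's share is 50% × $1800 = $900. That would push OOP to $2874.50, over the $2400 cap, so member pays $2400 − $1974.50 = $425.50. Insurer: $1800 − $425.50 = $1374.50.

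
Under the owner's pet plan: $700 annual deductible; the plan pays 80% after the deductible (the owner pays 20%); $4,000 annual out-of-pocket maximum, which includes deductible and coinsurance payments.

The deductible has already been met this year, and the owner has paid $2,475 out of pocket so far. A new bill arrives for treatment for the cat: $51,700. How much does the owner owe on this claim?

$1,525

The deductible is already satisfied, so the full bill goes to coinsurance.
Coinsurance: $51,700 × 20% = $10,340.
Year-to-date out-of-pocket would reach $2,475 + $10,340 = $12,815, above the $4,000 maximum, so the owner pays only $4,000 − $2,475 = $1,525.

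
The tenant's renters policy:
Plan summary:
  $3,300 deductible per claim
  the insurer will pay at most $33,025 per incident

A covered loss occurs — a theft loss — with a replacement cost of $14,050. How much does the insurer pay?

Subtract the deductible: $14,050 − $3,300 = $10,750.
$10,750 is within the $33,025 limit, so the insurer pays $10,750.

$10,750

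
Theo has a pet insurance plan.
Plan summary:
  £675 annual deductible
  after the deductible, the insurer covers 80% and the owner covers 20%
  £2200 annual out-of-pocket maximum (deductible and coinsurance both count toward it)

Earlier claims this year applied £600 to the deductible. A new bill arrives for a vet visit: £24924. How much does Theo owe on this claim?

£600 of the £675 deductible is already met, leaving £75.
That leaves £24924 − £75 = £24849 for coinsurance.
20% of £24849 = £4969.80 falls to the owner.
That puts the owner's cost at £75 + £4969.80 = £5044.80 before any cap.
That would bring total out-of-pocket to £5644.80, past the £2200 cap. The owner is capped at £2200 − £600 = £1600 on this claim.

£1600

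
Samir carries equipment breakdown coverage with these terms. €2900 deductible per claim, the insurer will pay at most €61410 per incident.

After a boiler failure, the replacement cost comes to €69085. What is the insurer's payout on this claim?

€61410

Less the €2900 deductible: €69085 − €2900 = €66185.
€66185 exceeds the €61410 limit, so the insurer pays the limit: €61410.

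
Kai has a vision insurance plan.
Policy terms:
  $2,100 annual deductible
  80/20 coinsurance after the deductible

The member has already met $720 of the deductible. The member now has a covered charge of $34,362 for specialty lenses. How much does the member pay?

$7,976.40

$720 of the $2,100 deductible is already met, leaving $1,380.
The remaining $32,982 (= $34,362 − $1,380) moves to coinsurance.
20% of $32,982 = $6,596.40 falls to the member.
That puts the member's cost at $1,380 + $6,596.40 = $7,976.40.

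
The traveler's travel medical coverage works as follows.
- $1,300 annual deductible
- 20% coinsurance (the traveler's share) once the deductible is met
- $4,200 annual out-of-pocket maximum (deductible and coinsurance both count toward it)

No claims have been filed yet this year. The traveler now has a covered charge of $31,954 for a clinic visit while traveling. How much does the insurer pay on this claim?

Deductible not yet touched, so the first $1,300 of the bill goes to the deductible.
The remaining $30,654 (= $31,954 − $1,300) moves to coinsurance.
20% of $30,654 = $6,130.80 falls to the traveler.
So the traveler owes $1,300 + $6,130.80 = $7,430.80 before any cap.
Adding $7,430.80 to the $0 already spent would give $7,430.80, which exceeds the $4,200 cap; the traveler pays just $4,200 − $0 = $4,200.
The plan picks up $31,954 − $4,200 = $27,754.

$27,754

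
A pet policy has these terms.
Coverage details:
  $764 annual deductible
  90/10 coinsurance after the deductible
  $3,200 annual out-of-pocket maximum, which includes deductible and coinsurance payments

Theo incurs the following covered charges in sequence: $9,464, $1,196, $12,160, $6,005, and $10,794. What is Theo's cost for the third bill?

Claim 1 — $9,464: deductible takes $764, $8,700 remains; 10% of $8,700 = $870. Owner pays $1,634; OOP now $1,634.
Claim 2 — $1,196: 10% coinsurance on $1,196 = $119.60. Owner pays $119.60; OOP now $1,753.60.
Claim 3 — $12,160: deductible already satisfied, so owner's share is 10% × $12,160 = $1,216. Owner pays $1,216; OOP now $2,969.60.

$1,216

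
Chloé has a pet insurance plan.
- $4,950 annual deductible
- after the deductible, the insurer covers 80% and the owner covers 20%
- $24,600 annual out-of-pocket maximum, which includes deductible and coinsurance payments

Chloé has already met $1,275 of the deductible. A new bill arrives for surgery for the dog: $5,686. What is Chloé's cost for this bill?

$4,077.20

Deductible still to meet: $4,950 − $1,275 = $3,675.
After the $3,675 deductible portion, $5,686 − $3,675 = $2,011 is subject to coinsurance.
Coinsurance: $2,011 × 20% = $402.20.
That puts the owner's cost at $3,675 + $402.20 = $4,077.20 before any cap.
Cumulative spending $1,275 + $4,077.20 = $5,352.20 stays under the $24,600 maximum.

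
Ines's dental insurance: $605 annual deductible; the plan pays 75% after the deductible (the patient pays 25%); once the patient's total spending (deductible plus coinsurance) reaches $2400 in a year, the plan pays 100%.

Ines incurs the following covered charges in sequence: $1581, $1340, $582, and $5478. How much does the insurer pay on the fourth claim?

$4407.50

#1 ($1581): deductible takes $605, $976 remains; coinsurance $976 × 25% = $244. Patient owes $849 (running OOP $849). Plan pays $1581 − $849 = $732.
#2 ($1340): deductible met; 25% of $1340 = $335. Patient pays $335; OOP now $1184. Insurer: $1340 − $335 = $1005.
#3 ($582): deductible already satisfied, so patient's share is 25% × $582 = $145.50. Patient owes $145.50 (running OOP $1329.50). Insurer: $582 − $145.50 = $436.50.
#4 ($5478): deductible met; 25% of $5478 = $1369.50. OOP would hit $2699 > $2400, so the cap limits the patient to $2400 − $1329.50 = $1070.50. Insurer: $5478 − $1070.50 = $4407.50.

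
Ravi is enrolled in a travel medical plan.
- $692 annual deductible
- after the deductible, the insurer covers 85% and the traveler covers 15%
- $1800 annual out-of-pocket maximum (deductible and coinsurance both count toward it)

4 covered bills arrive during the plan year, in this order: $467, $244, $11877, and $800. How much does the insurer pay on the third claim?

Bill 1, $467: entire amount goes to the deductible. Traveler pays $467; OOP now $467. Plan pays $467 − $467 = $0.
Bill 2, $244: deductible takes $225, $19 remains; 15% of $19 = $2.85. Traveler owes $227.85 (running OOP $694.85). Plan pays $244 − $227.85 = $16.15.
Bill 3, $11877: deductible met; 15% of $11877 = $1781.55. OOP would hit $2476.40 > $1800, so the cap limits the traveler to $1800 − $694.85 = $1105.15. Plan pays $11877 − $1105.15 = $10771.85.

$10771.85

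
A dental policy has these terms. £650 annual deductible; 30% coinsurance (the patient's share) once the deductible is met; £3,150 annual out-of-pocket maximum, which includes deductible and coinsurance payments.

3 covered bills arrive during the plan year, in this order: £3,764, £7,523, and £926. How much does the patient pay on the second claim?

Bill 1, £3,764: £650 to deductible, leaving £3,114; 30% of £3,114 = £934.20. Patient owes £1,584.20 (running OOP £1,584.20).
Bill 2, £7,523: deductible already satisfied, so patient's share is 30% × £7,523 = £2,256.90. OOP would hit £3,841.10 > £3,150, so the cap limits the patient to £3,150 − £1,584.20 = £1,565.80.

£1,565.80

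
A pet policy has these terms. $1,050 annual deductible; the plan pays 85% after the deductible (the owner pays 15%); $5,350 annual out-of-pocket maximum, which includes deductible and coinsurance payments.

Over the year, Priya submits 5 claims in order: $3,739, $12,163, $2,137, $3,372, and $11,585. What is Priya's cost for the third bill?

Bill 1, $3,739: $1,050 finishes the deductible; $2,689 goes to coinsurance; 15% of $2,689 = $403.35. Cost to owner: $1,453.35. OOP to date $1,453.35.
Bill 2, $12,163: deductible already satisfied, so owner's share is 15% × $12,163 = $1,824.45. Cost to owner: $1,824.45. OOP to date $3,277.80.
Bill 3, $2,137: deductible already satisfied, so owner's share is 15% × $2,137 = $320.55. Cost to owner: $320.55. OOP to date $3,598.35.

$320.55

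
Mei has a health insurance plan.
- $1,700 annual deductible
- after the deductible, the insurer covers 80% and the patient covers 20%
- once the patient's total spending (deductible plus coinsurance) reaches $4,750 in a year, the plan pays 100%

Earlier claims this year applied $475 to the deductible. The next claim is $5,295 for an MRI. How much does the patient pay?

$2,039

Remaining deductible: $1,700 − $475 = $1,225.
The remaining $4,070 (= $5,295 − $1,225) moves to coinsurance.
Patient's 20% share of $4,070 is $814.
So the patient owes $1,225 + $814 = $2,039 before any cap.
Year-to-date out-of-pocket becomes $475 + $2,039 = $2,514, still under the $4,750 maximum, so no cap applies.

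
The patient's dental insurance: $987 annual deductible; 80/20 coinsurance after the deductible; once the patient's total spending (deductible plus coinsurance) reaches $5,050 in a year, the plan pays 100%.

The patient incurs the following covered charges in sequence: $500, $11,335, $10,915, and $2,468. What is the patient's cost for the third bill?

$1,893.40

#1 ($500): all of it applies to the deductible. Patient owes $500 (running OOP $500).
#2 ($11,335): $487 finishes the deductible; $10,848 goes to coinsurance; patient's 20% is $2,169.60. Patient pays $2,656.60; OOP now $3,156.60.
#3 ($10,915): deductible met; 20% of $10,915 = $2,183. OOP would hit $5,339.60 > $5,050, so the cap limits the patient to $5,050 − $3,156.60 = $1,893.40.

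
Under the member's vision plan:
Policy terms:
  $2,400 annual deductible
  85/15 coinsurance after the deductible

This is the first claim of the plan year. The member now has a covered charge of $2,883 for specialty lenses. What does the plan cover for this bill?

$410.55

Nothing has been paid toward the $2,400 deductible, so the first $2,400 of this charge is applied there.
That leaves $2,883 − $2,400 = $483 for coinsurance.
Coinsurance: $483 × 15% = $72.45.
Member responsibility: $2,400 + $72.45 = $2,472.45.
The plan picks up $2,883 − $2,472.45 = $410.55.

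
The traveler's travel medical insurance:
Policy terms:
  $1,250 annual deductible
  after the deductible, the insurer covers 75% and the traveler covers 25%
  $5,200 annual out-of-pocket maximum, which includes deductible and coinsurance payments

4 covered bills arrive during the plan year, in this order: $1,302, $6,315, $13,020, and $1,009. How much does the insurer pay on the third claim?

$10,661.75

#1 ($1,302): deductible takes $1,250, $52 remains; coinsurance $52 × 25% = $13. Cost to traveler: $1,263. OOP to date $1,263. Plan pays $1,302 − $1,263 = $39.
#2 ($6,315): 25% coinsurance on $6,315 = $1,578.75. Traveler owes $1,578.75 (running OOP $2,841.75). Insurer: $6,315 − $1,578.75 = $4,736.25.
#3 ($13,020): 25% coinsurance on $13,020 = $3,255. OOP would hit $6,096.75 > $5,200, so the cap limits the traveler to $5,200 − $2,841.75 = $2,358.25. Plan pays $13,020 − $2,358.25 = $10,661.75.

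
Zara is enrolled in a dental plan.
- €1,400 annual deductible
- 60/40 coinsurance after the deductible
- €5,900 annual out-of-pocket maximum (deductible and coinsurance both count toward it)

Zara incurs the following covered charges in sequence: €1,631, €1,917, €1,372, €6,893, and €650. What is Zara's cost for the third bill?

Bill 1, €1,631: €1,400 to deductible, leaving €231; coinsurance €231 × 40% = €92.40. Patient owes €1,492.40 (running OOP €1,492.40).
Bill 2, €1,917: deductible met; 40% of €1,917 = €766.80. Patient owes €766.80 (running OOP €2,259.20).
Bill 3, €1,372: deductible met; 40% of €1,372 = €548.80. Patient owes €548.80 (running OOP €2,808).

€548.80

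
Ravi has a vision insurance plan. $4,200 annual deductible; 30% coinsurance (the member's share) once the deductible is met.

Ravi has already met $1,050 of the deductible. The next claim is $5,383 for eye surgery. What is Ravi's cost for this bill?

Deductible still to meet: $4,200 − $1,050 = $3,150.
That leaves $5,383 − $3,150 = $2,233 for coinsurance.
Member's 30% share of $2,233 is $669.90.
That puts the member's cost at $3,150 + $669.90 = $3,819.90.

$3,819.90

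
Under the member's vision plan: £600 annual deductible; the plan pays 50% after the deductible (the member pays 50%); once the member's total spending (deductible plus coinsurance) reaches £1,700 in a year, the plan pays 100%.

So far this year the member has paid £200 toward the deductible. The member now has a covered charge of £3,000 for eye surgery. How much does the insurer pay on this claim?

£1,500

£200 of the £600 deductible is already met, leaving £400.
The remaining £2,600 (= £3,000 − £400) moves to coinsurance.
Member's 50% share of £2,600 is £1,300.
Member responsibility before any cap: £400 + £1,300 = £1,700.
Year-to-date out-of-pocket would reach £200 + £1,700 = £1,900, above the £1,700 maximum, so the member pays only £1,700 − £200 = £1,500.
The insurer covers the remainder: £3,000 − £1,500 = £1,500.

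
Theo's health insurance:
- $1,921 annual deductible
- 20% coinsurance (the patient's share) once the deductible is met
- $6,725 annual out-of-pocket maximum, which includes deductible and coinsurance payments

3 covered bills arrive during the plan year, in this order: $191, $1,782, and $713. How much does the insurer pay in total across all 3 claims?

#1 ($191): entire amount goes to the deductible. Cost to patient: $191. OOP to date $191. Insurer: $191 − $191 = $0.
#2 ($1,782): $1,730 to deductible, leaving $52; 20% of $52 = $10.40. Patient owes $1,740.40 (running OOP $1,931.40). Insurer: $1,782 − $1,740.40 = $41.60.
#3 ($713): 20% coinsurance on $713 = $142.60. Patient owes $142.60 (running OOP $2,074). Insurer: $713 − $142.60 = $570.40.
Insurer total: $0 + $41.60 + $570.40 = $612.

$612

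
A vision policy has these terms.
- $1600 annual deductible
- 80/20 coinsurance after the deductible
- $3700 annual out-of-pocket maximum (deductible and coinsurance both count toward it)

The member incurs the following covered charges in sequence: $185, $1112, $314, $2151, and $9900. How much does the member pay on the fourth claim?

#1 ($185): all of it applies to the deductible. Cost to member: $185. OOP to date $185.
#2 ($1112): entire amount goes to the deductible. Cost to member: $1112. OOP to date $1297.
#3 ($314): $303 to deductible, leaving $11; member's 20% is $2.20. Cost to member: $305.20. OOP to date $1602.20.
#4 ($2151): deductible already satisfied, so member's share is 20% × $2151 = $430.20. Member pays $430.20; OOP now $2032.40.

$430.20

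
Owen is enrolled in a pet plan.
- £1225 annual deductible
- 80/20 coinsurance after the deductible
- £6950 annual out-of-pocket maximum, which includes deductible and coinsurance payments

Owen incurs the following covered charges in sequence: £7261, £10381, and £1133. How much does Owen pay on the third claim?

#1 (£7261): deductible takes £1225, £6036 remains; owner's 20% is £1207.20. Owner pays £2432.20; OOP now £2432.20.
#2 (£10381): deductible met; 20% of £10381 = £2076.20. Owner owes £2076.20 (running OOP £4508.40).
#3 (£1133): deductible met; 20% of £1133 = £226.60. Owner pays £226.60; OOP now £4735.

£226.60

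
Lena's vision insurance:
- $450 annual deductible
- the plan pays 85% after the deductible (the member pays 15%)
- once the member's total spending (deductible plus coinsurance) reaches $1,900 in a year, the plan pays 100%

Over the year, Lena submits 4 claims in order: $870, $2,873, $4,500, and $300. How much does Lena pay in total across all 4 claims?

Claim 1 ($870): deductible takes $450, $420 remains; 15% of $420 = $63. Member owes $513 (running OOP $513).
Claim 2 ($2,873): 15% coinsurance on $2,873 = $430.95. Cost to member: $430.95. OOP to date $943.95.
Claim 3 ($4,500): deductible met; 15% of $4,500 = $675. Cost to member: $675. OOP to date $1,618.95.
Claim 4 ($300): deductible met; 15% of $300 = $45. Member pays $45; OOP now $1,663.95.
Total paid by the member: $513 + $430.95 + $675 + $45 = $1,663.95.

$1,663.95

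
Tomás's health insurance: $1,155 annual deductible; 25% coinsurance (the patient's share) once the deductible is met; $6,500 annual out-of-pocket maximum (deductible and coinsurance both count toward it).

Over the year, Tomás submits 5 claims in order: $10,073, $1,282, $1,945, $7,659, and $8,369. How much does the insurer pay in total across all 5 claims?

$22,828

#1 ($10,073): $1,155 to deductible, leaving $8,918; coinsurance $8,918 × 25% = $2,229.50. Patient pays $3,384.50; OOP now $3,384.50. Plan pays $10,073 − $3,384.50 = $6,688.50.
#2 ($1,282): 25% coinsurance on $1,282 = $320.50. Patient pays $320.50; OOP now $3,705. Plan pays $1,282 − $320.50 = $961.50.
#3 ($1,945): deductible already satisfied, so patient's share is 25% × $1,945 = $486.25. Patient owes $486.25 (running OOP $4,191.25). Insurer: $1,945 − $486.25 = $1,458.75.
#4 ($7,659): deductible met; 25% of $7,659 = $1,914.75. Patient owes $1,914.75 (running OOP $6,106). Insurer: $7,659 − $1,914.75 = $5,744.25.
#5 ($8,369): 25% coinsurance on $8,369 = $2,092.25. Adding that to $6,106 gives $8,198.25, past the $6,500 cap; patient pays only $6,500 − $6,106 = $394. Insurer: $8,369 − $394 = $7,975.
Insurer total: $6,688.50 + $961.50 + $1,458.75 + $5,744.25 + $7,975 = $22,828.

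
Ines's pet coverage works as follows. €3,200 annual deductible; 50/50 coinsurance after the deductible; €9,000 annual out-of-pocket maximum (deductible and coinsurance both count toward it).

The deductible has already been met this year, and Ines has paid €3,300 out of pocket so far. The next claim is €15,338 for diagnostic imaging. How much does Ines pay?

€5,700

The deductible is already satisfied, so the full bill goes to coinsurance.
Owner's 50% share of €15,338 is €7,669.
Adding €7,669 to the €3,300 already spent would give €10,969, which exceeds the €9,000 cap; the owner pays just €9,000 − €3,300 = €5,700.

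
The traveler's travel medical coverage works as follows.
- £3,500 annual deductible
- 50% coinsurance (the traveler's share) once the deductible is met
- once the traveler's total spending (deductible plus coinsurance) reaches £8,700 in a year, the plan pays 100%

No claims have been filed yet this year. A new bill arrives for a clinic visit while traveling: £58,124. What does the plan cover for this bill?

£49,424

Deductible not yet touched, so the first £3,500 of the bill goes to the deductible.
The remaining £54,624 (= £58,124 − £3,500) moves to coinsurance.
Traveler's 50% share of £54,624 is £27,312.
So the traveler owes £3,500 + £27,312 = £30,812 before any cap.
That would bring total out-of-pocket to £30,812, past the £8,700 cap. The traveler is capped at £8,700 − £0 = £8,700 on this claim.
Insurer pays the balance: £58,124 − £8,700 = £49,424.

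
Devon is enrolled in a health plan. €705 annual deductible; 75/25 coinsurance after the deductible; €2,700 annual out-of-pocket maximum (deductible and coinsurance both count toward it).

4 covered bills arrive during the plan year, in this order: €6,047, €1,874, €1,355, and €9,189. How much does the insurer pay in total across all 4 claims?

Bill 1, €6,047: deductible takes €705, €5,342 remains; 25% of €5,342 = €1,335.50. Cost to patient: €2,040.50. OOP to date €2,040.50. Plan pays €6,047 − €2,040.50 = €4,006.50.
Bill 2, €1,874: 25% coinsurance on €1,874 = €468.50. Cost to patient: €468.50. OOP to date €2,509. Insurer: €1,874 − €468.50 = €1,405.50.
Bill 3, €1,355: 25% coinsurance on €1,355 = €338.75. OOP would hit €2,847.75 > €2,700, so the cap limits the patient to €2,700 − €2,509 = €191. Insurer: €1,355 − €191 = €1,164.
Bill 4, €9,189: 25% coinsurance on €9,189 = €2,297.25. Adding that to €2,700 gives €4,997.25, past the €2,700 cap; patient pays only €2,700 − €2,700 = €0. Plan pays €9,189 − €0 = €9,189.
Insurer total: €4,006.50 + €1,405.50 + €1,164 + €9,189 = €15,765.

€15,765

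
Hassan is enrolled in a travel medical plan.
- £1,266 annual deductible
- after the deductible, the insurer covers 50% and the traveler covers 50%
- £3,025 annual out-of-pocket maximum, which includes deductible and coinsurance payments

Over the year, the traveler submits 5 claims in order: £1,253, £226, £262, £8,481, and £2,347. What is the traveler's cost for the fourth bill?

Claim 1 — £1,253: entire amount goes to the deductible. Cost to traveler: £1,253. OOP to date £1,253.
Claim 2 — £226: £13 finishes the deductible; £213 goes to coinsurance; coinsurance £213 × 50% = £106.50. Cost to traveler: £119.50. OOP to date £1,372.50.
Claim 3 — £262: deductible met; 50% of £262 = £131. Traveler owes £131 (running OOP £1,503.50).
Claim 4 — £8,481: 50% coinsurance on £8,481 = £4,240.50. Adding that to £1,503.50 gives £5,744, past the £3,025 cap; traveler pays only £3,025 − £1,503.50 = £1,521.50.

£1,521.50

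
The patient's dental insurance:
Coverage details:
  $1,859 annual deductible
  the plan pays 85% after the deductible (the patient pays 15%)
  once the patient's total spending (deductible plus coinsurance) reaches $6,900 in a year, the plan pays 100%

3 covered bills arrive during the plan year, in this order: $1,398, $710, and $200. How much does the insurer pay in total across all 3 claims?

Claim 1 ($1,398): all of it applies to the deductible. Patient owes $1,398 (running OOP $1,398). Plan pays $1,398 − $1,398 = $0.
Claim 2 ($710): $461 finishes the deductible; $249 goes to coinsurance; patient's 15% is $37.35. Cost to patient: $498.35. OOP to date $1,896.35. Insurer: $710 − $498.35 = $211.65.
Claim 3 ($200): 15% coinsurance on $200 = $30. Patient owes $30 (running OOP $1,926.35). Insurer: $200 − $30 = $170.
Insurer total: $0 + $211.65 + $170 = $381.65.

$381.65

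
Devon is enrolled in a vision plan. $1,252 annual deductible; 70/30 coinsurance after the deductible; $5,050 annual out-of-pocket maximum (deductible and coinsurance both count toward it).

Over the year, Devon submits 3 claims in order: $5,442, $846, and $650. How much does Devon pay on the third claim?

$195

Bill 1, $5,442: deductible takes $1,252, $4,190 remains; member's 30% is $1,257. Cost to member: $2,509. OOP to date $2,509.
Bill 2, $846: deductible already satisfied, so member's share is 30% × $846 = $253.80. Member owes $253.80 (running OOP $2,762.80).
Bill 3, $650: 30% coinsurance on $650 = $195. Member pays $195; OOP now $2,957.80.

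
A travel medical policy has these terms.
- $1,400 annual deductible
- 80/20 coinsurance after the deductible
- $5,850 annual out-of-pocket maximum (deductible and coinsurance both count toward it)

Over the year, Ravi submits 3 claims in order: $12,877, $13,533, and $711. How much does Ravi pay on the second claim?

Claim 1 — $12,877: deductible takes $1,400, $11,477 remains; coinsurance $11,477 × 20% = $2,295.40. Cost to traveler: $3,695.40. OOP to date $3,695.40.
Claim 2 — $13,533: deductible already satisfied, so traveler's share is 20% × $13,533 = $2,706.60. OOP would hit $6,402 > $5,850, so the cap limits the traveler to $5,850 − $3,695.40 = $2,154.60.

$2,154.60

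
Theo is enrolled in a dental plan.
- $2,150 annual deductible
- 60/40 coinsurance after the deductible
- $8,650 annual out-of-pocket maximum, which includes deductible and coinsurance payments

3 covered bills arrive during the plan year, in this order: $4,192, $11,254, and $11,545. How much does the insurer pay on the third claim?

Bill 1, $4,192: $2,150 to deductible, leaving $2,042; 40% of $2,042 = $816.80. Patient pays $2,966.80; OOP now $2,966.80. Insurer: $4,192 − $2,966.80 = $1,225.20.
Bill 2, $11,254: deductible met; 40% of $11,254 = $4,501.60. Patient owes $4,501.60 (running OOP $7,468.40). Plan pays $11,254 − $4,501.60 = $6,752.40.
Bill 3, $11,545: 40% coinsurance on $11,545 = $4,618. OOP would hit $12,086.40 > $8,650, so the cap limits the patient to $8,650 − $7,468.40 = $1,181.60. Insurer: $11,545 − $1,181.60 = $10,363.40.

$10,363.40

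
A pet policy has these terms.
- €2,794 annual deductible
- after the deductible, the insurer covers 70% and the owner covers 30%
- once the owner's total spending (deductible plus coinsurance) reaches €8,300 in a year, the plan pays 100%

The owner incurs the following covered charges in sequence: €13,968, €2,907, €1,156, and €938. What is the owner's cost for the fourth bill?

€281.40

Claim 1 (€13,968): €2,794 finishes the deductible; €11,174 goes to coinsurance; owner's 30% is €3,352.20. Owner pays €6,146.20; OOP now €6,146.20.
Claim 2 (€2,907): deductible met; 30% of €2,907 = €872.10. Cost to owner: €872.10. OOP to date €7,018.30.
Claim 3 (€1,156): deductible met; 30% of €1,156 = €346.80. Owner pays €346.80; OOP now €7,365.10.
Claim 4 (€938): deductible met; 30% of €938 = €281.40. Cost to owner: €281.40. OOP to date €7,646.50.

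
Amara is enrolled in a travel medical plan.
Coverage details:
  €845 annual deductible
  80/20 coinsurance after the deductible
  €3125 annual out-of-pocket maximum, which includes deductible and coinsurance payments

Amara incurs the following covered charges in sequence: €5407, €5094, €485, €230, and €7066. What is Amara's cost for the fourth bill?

Claim 1 — €5407: €845 finishes the deductible; €4562 goes to coinsurance; traveler's 20% is €912.40. Cost to traveler: €1757.40. OOP to date €1757.40.
Claim 2 — €5094: 20% coinsurance on €5094 = €1018.80. Traveler pays €1018.80; OOP now €2776.20.
Claim 3 — €485: deductible already satisfied, so traveler's share is 20% × €485 = €97. Cost to traveler: €97. OOP to date €2873.20.
Claim 4 — €230: deductible met; 20% of €230 = €46. Traveler owes €46 (running OOP €2919.20).

€46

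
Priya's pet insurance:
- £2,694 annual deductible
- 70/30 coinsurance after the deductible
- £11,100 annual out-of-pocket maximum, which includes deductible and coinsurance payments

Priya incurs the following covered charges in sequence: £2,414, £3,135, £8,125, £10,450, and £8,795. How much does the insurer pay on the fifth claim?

Bill 1, £2,414: entire amount goes to the deductible. Cost to owner: £2,414. OOP to date £2,414. Insurer: £2,414 − £2,414 = £0.
Bill 2, £3,135: £280 finishes the deductible; £2,855 goes to coinsurance; owner's 30% is £856.50. Cost to owner: £1,136.50. OOP to date £3,550.50. Insurer: £3,135 − £1,136.50 = £1,998.50.
Bill 3, £8,125: deductible met; 30% of £8,125 = £2,437.50. Cost to owner: £2,437.50. OOP to date £5,988. Insurer: £8,125 − £2,437.50 = £5,687.50.
Bill 4, £10,450: deductible met; 30% of £10,450 = £3,135. Owner pays £3,135; OOP now £9,123. Insurer: £10,450 − £3,135 = £7,315.
Bill 5, £8,795: 30% coinsurance on £8,795 = £2,638.50. That would push OOP to £11,761.50, over the £11,100 cap, so owner pays £11,100 − £9,123 = £1,977. Plan pays £8,795 − £1,977 = £6,818.

£6,818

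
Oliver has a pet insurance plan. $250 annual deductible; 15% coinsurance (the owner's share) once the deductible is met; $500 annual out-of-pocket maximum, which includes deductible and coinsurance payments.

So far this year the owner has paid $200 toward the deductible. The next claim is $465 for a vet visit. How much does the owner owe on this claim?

$112.25

Deductible still to meet: $250 − $200 = $50.
After the $50 deductible portion, $465 − $50 = $415 is subject to coinsurance.
Owner's 15% share of $415 is $62.25.
That puts the owner's cost at $50 + $62.25 = $112.25 before any cap.
Year-to-date out-of-pocket becomes $200 + $112.25 = $312.25, still under the $500 maximum, so no cap applies.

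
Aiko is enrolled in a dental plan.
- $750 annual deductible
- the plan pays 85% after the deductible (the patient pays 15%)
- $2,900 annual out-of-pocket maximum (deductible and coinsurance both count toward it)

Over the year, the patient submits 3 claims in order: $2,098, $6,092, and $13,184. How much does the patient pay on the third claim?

Claim 1 — $2,098: $750 to deductible, leaving $1,348; coinsurance $1,348 × 15% = $202.20. Patient owes $952.20 (running OOP $952.20).
Claim 2 — $6,092: 15% coinsurance on $6,092 = $913.80. Patient owes $913.80 (running OOP $1,866).
Claim 3 — $13,184: deductible already satisfied, so patient's share is 15% × $13,184 = $1,977.60. That would push OOP to $3,843.60, over the $2,900 cap, so patient pays $2,900 − $1,866 = $1,034.

$1,034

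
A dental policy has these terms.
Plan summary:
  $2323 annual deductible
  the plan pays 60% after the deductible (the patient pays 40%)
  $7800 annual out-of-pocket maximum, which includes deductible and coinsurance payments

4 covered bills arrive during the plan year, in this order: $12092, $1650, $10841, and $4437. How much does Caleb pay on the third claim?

$909.40

Bill 1, $12092: $2323 finishes the deductible; $9769 goes to coinsurance; coinsurance $9769 × 40% = $3907.60. Patient pays $6230.60; OOP now $6230.60.
Bill 2, $1650: 40% coinsurance on $1650 = $660. Cost to patient: $660. OOP to date $6890.60.
Bill 3, $10841: 40% coinsurance on $10841 = $4336.40. OOP would hit $11227 > $7800, so the cap limits the patient to $7800 − $6890.60 = $909.40.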